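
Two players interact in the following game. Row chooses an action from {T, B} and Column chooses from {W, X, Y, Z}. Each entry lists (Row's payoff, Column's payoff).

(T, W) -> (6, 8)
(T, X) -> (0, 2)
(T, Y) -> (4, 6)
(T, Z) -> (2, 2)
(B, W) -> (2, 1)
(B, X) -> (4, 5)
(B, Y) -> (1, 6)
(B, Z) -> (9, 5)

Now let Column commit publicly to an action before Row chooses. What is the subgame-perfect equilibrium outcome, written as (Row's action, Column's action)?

Backward induction with Column moving first.
- W: Row compares 6, 2 and picks T; Column would get 8.
- X: Row compares 0, 4 and picks B; Column would get 5.
- Y: Row compares 4, 1 and picks T; Column would get 6.
- Z: Row compares 2, 9 and picks B; Column would get 5.
Maximizing over 8, 5, 6, 5, Column chooses W. Subgame-perfect outcome: (T, W) with payoffs (6, 8).

(T, W)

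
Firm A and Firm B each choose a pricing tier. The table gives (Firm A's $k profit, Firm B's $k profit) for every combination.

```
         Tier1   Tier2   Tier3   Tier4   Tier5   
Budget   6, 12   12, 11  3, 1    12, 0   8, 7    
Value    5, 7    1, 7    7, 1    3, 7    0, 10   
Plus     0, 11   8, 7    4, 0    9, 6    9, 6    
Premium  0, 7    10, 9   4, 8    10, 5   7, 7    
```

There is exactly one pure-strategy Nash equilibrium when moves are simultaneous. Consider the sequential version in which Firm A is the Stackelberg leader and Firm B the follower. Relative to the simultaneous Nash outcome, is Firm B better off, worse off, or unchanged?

Backward induction with Firm A moving first.
- Budget: Firm B compares 12, 11, 1, 0, 7 and picks Tier1; Firm A would get 6.
- Value: Firm B compares 7, 7, 1, 7, 10 and picks Tier5; Firm A would get 0.
- Plus: Firm B compares 11, 7, 0, 6, 6 and picks Tier1; Firm A would get 0.
- Premium: Firm B compares 7, 9, 8, 5, 7 and picks Tier2; Firm A would get 10.
Firm A's induced payoffs are 6, 0, 0, 10, so Firm A commits to Premium. Subgame-perfect outcome: (Premium, Tier2) with payoffs (10, 9).
Under simultaneous play:
Firm A's best replies: Tier1→Budget; Tier2→Budget; Tier3→Value; Tier4→Budget; Tier5→Plus.
Firm B's best replies: Budget→Tier1; Value→Tier5; Plus→Tier1; Premium→Tier2.
The unique mutual best reply is (Budget, Tier1), giving (6, 12).
Firm B earns 9 sequentially versus 12 at the Nash outcome: worse off.

worse off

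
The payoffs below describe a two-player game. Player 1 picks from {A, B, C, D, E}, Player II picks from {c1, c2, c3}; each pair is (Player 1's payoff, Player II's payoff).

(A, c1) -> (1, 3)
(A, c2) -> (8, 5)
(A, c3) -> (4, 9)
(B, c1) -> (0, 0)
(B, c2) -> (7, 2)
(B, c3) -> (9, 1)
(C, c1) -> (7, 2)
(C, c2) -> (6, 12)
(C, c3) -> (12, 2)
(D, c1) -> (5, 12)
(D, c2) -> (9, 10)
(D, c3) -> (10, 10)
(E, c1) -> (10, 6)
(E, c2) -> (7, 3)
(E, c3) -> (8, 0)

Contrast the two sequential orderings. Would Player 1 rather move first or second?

If Player 1 leads: Player II's best replies are A→c3, B→c2, C→c2, D→c1, E→c1; Player 1's induced payoffs 4, 7, 6, 5, 10; outcome (E, c1), payoffs (10, 6).
If Player II leads: Player 1's best replies are c1→E, c2→D, c3→C; Player II's induced payoffs 6, 10, 2; outcome (D, c2), payoffs (9, 10).
Player 1 gets 10 moving first and 9 moving second, so Player 1 prefers to move first.

first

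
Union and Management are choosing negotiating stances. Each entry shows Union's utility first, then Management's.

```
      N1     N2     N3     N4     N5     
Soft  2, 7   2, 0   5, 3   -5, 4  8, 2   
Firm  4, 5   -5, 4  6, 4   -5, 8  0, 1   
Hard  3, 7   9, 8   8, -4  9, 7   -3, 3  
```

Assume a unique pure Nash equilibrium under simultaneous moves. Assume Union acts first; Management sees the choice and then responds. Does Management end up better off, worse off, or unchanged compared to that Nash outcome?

unchanged

Work backward from Management's decision.
- Soft → Management plays N1 (best of 7, 0, 3, 4, 2); Union gets 2.
- Firm → Management plays N4 (best of 5, 4, 4, 8, 1); Union gets -5.
- Hard → Management plays N2 (best of 7, 8, -4, 7, 3); Union gets 9.
Maximizing over 2, -5, 9, Union chooses Hard. Subgame-perfect outcome: (Hard, N2) with payoffs (9, 8).
For the simultaneous game, intersect best replies.
Union's best replies: N1→Firm; N2→Hard; N3→Hard; N4→Hard; N5→Soft.
Management's best replies: Soft→N1; Firm→N4; Hard→N2.
Only (Hard, N2) has each player best-responding; Nash payoffs (9, 8).
Management earns 8 sequentially versus 8 at the Nash outcome: unchanged.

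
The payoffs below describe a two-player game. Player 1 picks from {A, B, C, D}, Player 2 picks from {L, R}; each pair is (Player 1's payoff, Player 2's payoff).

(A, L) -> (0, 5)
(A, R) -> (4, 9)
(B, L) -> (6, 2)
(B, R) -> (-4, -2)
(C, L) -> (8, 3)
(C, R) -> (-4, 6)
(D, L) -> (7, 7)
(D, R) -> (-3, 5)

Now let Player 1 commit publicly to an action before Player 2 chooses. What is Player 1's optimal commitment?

Player 2 best-responds to each possible Player 1 move:
- A: BR = R, leader payoff 4.
- B: BR = L, leader payoff 6.
- C: BR = R, leader payoff -4.
- D: BR = L, leader payoff 7.
Among 4, 6, -4, 7, the best is 7 at D. Subgame-perfect outcome: (D, L) with payoffs (7, 7).

D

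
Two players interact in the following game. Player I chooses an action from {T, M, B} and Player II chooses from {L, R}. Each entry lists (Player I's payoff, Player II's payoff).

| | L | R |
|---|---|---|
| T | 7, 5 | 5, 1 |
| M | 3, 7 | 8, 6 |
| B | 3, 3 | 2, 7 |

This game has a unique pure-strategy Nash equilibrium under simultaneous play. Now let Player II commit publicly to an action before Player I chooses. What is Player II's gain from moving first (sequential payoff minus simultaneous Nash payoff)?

Solve by backward induction (Player II leads).
- L → Player I plays T (best of 7, 3, 3); Player II gets 5.
- R → Player I plays M (best of 5, 8, 2); Player II gets 6.
Player II's induced payoffs are 5, 6, so Player II commits to R. Subgame-perfect outcome: (M, R) with payoffs (8, 6).
Under simultaneous play:
Player I's best replies: L→T; R→M.
Player II's best replies: T→L; M→L; B→R.
Only (T, L) has each player best-responding; Nash payoffs (7, 5).
Player II's commitment gain: 6 − 5 = 1.

1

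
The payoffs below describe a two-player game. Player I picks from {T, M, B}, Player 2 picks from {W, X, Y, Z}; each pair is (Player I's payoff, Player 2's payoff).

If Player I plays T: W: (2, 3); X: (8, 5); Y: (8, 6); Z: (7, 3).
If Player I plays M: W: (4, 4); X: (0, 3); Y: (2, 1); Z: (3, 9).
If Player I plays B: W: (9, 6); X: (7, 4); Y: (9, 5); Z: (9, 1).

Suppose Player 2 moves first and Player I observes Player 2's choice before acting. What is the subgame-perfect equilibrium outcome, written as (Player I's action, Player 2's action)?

(B, W)

Backward induction with Player 2 moving first.
- W: Player I compares 2, 4, 9 and picks B; Player 2 would get 6.
- X: Player I compares 8, 0, 7 and picks T; Player 2 would get 5.
- Y: Player I compares 8, 2, 9 and picks B; Player 2 would get 5.
- Z: Player I compares 7, 3, 9 and picks B; Player 2 would get 1.
Maximizing over 6, 5, 5, 1, Player 2 chooses W. Subgame-perfect outcome: (B, W) with payoffs (9, 6).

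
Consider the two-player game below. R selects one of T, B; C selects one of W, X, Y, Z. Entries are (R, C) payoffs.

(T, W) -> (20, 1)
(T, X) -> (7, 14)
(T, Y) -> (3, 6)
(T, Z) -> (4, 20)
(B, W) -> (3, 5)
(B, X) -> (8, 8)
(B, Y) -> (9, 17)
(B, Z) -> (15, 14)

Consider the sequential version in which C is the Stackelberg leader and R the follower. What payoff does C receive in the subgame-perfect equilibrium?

Solve by backward induction (C leads).
- W: R compares 20, 3 and picks T; C would get 1.
- X: R compares 7, 8 and picks B; C would get 8.
- Y: R compares 3, 9 and picks B; C would get 17.
- Z: R compares 4, 15 and picks B; C would get 14.
C's induced payoffs are 1, 8, 17, 14, so C commits to Y. Subgame-perfect outcome: (B, Y) with payoffs (9, 17).

17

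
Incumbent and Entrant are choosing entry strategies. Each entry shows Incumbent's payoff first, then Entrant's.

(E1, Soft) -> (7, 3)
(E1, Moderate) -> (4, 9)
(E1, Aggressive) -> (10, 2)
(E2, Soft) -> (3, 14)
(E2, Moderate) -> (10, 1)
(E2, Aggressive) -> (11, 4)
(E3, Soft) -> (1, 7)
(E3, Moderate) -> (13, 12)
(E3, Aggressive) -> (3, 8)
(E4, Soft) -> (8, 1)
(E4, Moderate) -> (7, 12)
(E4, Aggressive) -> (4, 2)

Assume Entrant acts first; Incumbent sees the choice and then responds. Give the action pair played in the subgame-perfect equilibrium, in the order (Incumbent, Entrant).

(E3, Moderate)

Work backward from Incumbent's decision.
- Soft: BR = E4, leader payoff 1.
- Moderate: BR = E3, leader payoff 12.
- Aggressive: BR = E2, leader payoff 4.
Entrant's induced payoffs are 1, 12, 4, so Entrant commits to Moderate. Subgame-perfect outcome: (E3, Moderate) with payoffs (13, 12).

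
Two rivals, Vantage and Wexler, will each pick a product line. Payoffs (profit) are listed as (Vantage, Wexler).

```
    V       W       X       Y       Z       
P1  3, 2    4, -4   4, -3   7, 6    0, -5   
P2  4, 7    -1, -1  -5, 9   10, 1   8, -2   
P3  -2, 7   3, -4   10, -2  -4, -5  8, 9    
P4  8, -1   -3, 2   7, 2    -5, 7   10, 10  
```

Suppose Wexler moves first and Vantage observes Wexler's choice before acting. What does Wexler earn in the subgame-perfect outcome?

Work backward from Vantage's decision.
- V → Vantage plays P4 (best of 3, 4, -2, 8); Wexler gets -1.
- W → Vantage plays P1 (best of 4, -1, 3, -3); Wexler gets -4.
- X → Vantage plays P3 (best of 4, -5, 10, 7); Wexler gets -2.
- Y → Vantage plays P2 (best of 7, 10, -4, -5); Wexler gets 1.
- Z → Vantage plays P4 (best of 0, 8, 8, 10); Wexler gets 10.
Wexler's induced payoffs are -1, -4, -2, 1, 10, so Wexler commits to Z. Subgame-perfect outcome: (P4, Z) with payoffs (10, 10).

10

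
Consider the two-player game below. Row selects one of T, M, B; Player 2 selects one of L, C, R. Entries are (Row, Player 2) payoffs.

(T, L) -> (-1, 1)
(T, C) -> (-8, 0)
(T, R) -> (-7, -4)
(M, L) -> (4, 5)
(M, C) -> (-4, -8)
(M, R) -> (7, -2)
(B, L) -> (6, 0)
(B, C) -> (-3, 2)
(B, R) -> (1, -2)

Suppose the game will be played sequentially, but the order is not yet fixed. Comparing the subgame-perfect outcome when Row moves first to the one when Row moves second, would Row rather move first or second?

If Row leads: Player 2's best replies are T→L, M→L, B→C; Row's induced payoffs -1, 4, -3; outcome (M, L), payoffs (4, 5).
If Player 2 leads: Row's best replies are L→B, C→B, R→M; Player 2's induced payoffs 0, 2, -2; outcome (B, C), payoffs (-3, 2).
Row gets 4 moving first and -3 moving second, so Row prefers to move first.

first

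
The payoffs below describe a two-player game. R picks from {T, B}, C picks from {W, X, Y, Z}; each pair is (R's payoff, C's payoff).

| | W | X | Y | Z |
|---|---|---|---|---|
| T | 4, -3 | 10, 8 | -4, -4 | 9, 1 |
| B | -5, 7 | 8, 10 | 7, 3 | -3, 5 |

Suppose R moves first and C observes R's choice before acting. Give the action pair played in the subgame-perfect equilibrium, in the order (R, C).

(T, X)

Work backward from C's decision.
- T → C plays X (best of -3, 8, -4, 1); R gets 10.
- B → C plays X (best of 7, 10, 3, 5); R gets 8.
Maximizing over 10, 8, R chooses T. Subgame-perfect outcome: (T, X) with payoffs (10, 8).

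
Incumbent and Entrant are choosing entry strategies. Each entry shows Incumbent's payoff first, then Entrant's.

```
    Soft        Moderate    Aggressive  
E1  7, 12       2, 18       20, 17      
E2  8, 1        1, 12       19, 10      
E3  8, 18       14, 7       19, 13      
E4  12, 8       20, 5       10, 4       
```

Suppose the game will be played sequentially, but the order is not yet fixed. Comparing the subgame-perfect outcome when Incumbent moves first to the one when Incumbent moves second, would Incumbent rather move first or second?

second

If Incumbent leads: Entrant's best replies are E1→Moderate, E2→Moderate, E3→Soft, E4→Soft; Incumbent's induced payoffs 2, 1, 8, 12; outcome (E4, Soft), payoffs (12, 8).
If Entrant leads: Incumbent's best replies are Soft→E4, Moderate→E4, Aggressive→E1; Entrant's induced payoffs 8, 5, 17; outcome (E1, Aggressive), payoffs (20, 17).
Incumbent gets 12 moving first and 20 moving second, so Incumbent prefers to move second.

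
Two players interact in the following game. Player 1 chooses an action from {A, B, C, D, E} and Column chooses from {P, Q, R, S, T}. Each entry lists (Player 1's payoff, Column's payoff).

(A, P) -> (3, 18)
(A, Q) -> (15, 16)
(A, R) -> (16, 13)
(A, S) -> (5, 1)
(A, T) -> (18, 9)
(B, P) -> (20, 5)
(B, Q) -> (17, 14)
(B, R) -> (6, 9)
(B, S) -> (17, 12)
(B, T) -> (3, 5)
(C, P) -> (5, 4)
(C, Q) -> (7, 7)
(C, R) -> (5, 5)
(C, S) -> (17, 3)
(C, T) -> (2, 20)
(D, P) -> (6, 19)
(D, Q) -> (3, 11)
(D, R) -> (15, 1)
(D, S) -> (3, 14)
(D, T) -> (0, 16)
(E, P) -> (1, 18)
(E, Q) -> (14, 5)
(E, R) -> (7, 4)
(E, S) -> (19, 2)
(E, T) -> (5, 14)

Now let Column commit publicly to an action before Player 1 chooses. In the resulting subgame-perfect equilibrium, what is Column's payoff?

14

Player 1 best-responds to each possible Column move:
- P: BR = B, leader payoff 5.
- Q: BR = B, leader payoff 14.
- R: BR = A, leader payoff 13.
- S: BR = E, leader payoff 2.
- T: BR = A, leader payoff 9.
Among 5, 14, 13, 2, 9, the best is 14 at Q. Subgame-perfect outcome: (B, Q) with payoffs (17, 14).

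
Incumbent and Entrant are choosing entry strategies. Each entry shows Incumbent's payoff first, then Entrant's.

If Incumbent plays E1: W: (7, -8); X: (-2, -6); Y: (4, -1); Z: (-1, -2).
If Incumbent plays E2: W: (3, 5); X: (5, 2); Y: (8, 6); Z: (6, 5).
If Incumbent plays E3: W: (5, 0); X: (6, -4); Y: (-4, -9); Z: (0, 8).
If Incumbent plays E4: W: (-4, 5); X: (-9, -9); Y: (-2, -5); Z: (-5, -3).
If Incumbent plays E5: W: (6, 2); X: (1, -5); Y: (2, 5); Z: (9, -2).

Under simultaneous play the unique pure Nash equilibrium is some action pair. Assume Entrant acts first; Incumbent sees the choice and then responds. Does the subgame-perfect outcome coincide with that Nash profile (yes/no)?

yes

Backward induction with Entrant moving first.
- W: Incumbent compares 7, 3, 5, -4, 6 and picks E1; Entrant would get -8.
- X: Incumbent compares -2, 5, 6, -9, 1 and picks E3; Entrant would get -4.
- Y: Incumbent compares 4, 8, -4, -2, 2 and picks E2; Entrant would get 6.
- Z: Incumbent compares -1, 6, 0, -5, 9 and picks E5; Entrant would get -2.
Entrant's induced payoffs are -8, -4, 6, -2, so Entrant commits to Y. Subgame-perfect outcome: (E2, Y) with payoffs (8, 6).
Now find the simultaneous Nash equilibrium.
Incumbent's best replies: W→E1; X→E3; Y→E2; Z→E5.
Entrant's best replies: E1→Y; E2→Y; E3→Z; E4→W; E5→Y.
The unique mutual best reply is (E2, Y), giving (8, 6).
Sequential outcome (E2, Y) coincides with the Nash profile (E2, Y).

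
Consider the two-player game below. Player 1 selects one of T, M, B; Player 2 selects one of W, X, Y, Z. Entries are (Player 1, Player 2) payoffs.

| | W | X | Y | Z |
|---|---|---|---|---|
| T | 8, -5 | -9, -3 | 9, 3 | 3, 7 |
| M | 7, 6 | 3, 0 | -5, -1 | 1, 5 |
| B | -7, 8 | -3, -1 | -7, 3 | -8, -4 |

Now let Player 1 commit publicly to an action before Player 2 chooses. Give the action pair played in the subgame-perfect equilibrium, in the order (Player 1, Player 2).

Backward induction with Player 1 moving first.
- T: Player 2 compares -5, -3, 3, 7 and picks Z; Player 1 would get 3.
- M: Player 2 compares 6, 0, -1, 5 and picks W; Player 1 would get 7.
- B: Player 2 compares 8, -1, 3, -4 and picks W; Player 1 would get -7.
Maximizing over 3, 7, -7, Player 1 chooses M. Subgame-perfect outcome: (M, W) with payoffs (7, 6).

(M, W)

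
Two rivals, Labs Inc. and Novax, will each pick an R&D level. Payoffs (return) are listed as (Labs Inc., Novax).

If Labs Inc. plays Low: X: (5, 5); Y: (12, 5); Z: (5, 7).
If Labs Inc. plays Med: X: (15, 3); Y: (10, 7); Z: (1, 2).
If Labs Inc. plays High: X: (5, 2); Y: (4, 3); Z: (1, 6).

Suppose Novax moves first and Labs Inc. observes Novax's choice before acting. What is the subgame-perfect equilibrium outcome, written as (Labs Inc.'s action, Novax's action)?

(Low, Z)

Backward induction with Novax moving first.
- X → Labs Inc. plays Med (best of 5, 15, 5); Novax gets 3.
- Y → Labs Inc. plays Low (best of 12, 10, 4); Novax gets 5.
- Z → Labs Inc. plays Low (best of 5, 1, 1); Novax gets 7.
Novax's induced payoffs are 3, 5, 7, so Novax commits to Z. Subgame-perfect outcome: (Low, Z) with payoffs (5, 7).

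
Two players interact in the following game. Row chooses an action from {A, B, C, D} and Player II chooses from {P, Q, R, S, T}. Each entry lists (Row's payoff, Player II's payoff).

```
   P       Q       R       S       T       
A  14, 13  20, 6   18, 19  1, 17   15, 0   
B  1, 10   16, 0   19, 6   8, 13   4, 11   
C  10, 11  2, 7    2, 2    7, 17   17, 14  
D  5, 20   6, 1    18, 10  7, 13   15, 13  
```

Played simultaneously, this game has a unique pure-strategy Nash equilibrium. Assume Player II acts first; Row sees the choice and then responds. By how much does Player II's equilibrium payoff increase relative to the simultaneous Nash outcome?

Work backward from Row's decision.
- P: BR = A, leader payoff 13.
- Q: BR = A, leader payoff 6.
- R: BR = B, leader payoff 6.
- S: BR = B, leader payoff 13.
- T: BR = C, leader payoff 14.
Among 13, 6, 6, 13, 14, the best is 14 at T. Subgame-perfect outcome: (C, T) with payoffs (17, 14).
Now find the simultaneous Nash equilibrium.
Row's best replies: P→A; Q→A; R→B; S→B; T→C.
Player II's best replies: A→R; B→S; C→S; D→P.
The unique mutual best reply is (B, S), giving (8, 13).
Player II's commitment gain: 14 − 13 = 1.

1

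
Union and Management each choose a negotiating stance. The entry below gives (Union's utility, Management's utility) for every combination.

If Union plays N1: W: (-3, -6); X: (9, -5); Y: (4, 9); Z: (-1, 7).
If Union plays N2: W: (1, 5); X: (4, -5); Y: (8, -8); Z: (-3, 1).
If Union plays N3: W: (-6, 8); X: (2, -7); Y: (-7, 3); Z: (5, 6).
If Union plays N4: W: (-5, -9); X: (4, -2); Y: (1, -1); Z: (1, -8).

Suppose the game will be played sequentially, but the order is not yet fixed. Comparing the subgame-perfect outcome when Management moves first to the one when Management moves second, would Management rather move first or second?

second

If Union leads: Management's best replies are N1→Y, N2→W, N3→W, N4→Y; Union's induced payoffs 4, 1, -6, 1; outcome (N1, Y), payoffs (4, 9).
If Management leads: Union's best replies are W→N2, X→N1, Y→N2, Z→N3; Management's induced payoffs 5, -5, -8, 6; outcome (N3, Z), payoffs (5, 6).
Management gets 6 moving first and 9 moving second, so Management prefers to move second.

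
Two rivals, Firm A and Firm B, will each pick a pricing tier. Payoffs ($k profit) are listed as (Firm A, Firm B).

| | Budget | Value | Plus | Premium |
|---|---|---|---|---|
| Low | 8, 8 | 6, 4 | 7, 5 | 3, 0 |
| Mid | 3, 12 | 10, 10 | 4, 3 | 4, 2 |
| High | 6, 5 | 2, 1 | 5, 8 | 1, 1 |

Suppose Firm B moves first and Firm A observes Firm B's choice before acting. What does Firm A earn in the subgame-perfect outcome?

10

Firm A best-responds to each possible Firm B move:
- Budget: Firm A compares 8, 3, 6 and picks Low; Firm B would get 8.
- Value: Firm A compares 6, 10, 2 and picks Mid; Firm B would get 10.
- Plus: Firm A compares 7, 4, 5 and picks Low; Firm B would get 5.
- Premium: Firm A compares 3, 4, 1 and picks Mid; Firm B would get 2.
Maximizing over 8, 10, 5, 2, Firm B chooses Value. Subgame-perfect outcome: (Mid, Value) with payoffs (10, 10).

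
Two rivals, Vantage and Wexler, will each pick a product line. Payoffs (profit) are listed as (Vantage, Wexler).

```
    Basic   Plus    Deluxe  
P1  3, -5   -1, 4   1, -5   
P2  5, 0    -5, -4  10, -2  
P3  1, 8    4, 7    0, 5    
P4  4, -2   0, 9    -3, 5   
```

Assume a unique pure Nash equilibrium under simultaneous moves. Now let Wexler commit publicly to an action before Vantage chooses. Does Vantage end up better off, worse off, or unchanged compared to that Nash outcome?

Backward induction with Wexler moving first.
- Basic: Vantage compares 3, 5, 1, 4 and picks P2; Wexler would get 0.
- Plus: Vantage compares -1, -5, 4, 0 and picks P3; Wexler would get 7.
- Deluxe: Vantage compares 1, 10, 0, -3 and picks P2; Wexler would get -2.
Among 0, 7, -2, the best is 7 at Plus. Subgame-perfect outcome: (P3, Plus) with payoffs (4, 7).
Under simultaneous play:
Vantage's best replies: Basic→P2; Plus→P3; Deluxe→P2.
Wexler's best replies: P1→Plus; P2→Basic; P3→Basic; P4→Plus.
Only (P2, Basic) has each player best-responding; Nash payoffs (5, 0).
Vantage earns 4 sequentially versus 5 at the Nash outcome: worse off.

worse off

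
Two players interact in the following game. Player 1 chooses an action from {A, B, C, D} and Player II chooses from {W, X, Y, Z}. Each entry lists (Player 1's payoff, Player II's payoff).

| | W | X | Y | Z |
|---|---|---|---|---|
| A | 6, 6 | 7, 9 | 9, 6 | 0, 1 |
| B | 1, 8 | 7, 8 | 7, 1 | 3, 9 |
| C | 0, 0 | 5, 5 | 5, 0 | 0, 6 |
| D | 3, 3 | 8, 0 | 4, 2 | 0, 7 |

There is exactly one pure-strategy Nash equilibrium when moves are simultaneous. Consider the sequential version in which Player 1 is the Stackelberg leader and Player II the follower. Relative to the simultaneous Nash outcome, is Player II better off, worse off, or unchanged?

unchanged

Player II best-responds to each possible Player 1 move:
- A: Player II compares 6, 9, 6, 1 and picks X; Player 1 would get 7.
- B: Player II compares 8, 8, 1, 9 and picks Z; Player 1 would get 3.
- C: Player II compares 0, 5, 0, 6 and picks Z; Player 1 would get 0.
- D: Player II compares 3, 0, 2, 7 and picks Z; Player 1 would get 0.
Among 7, 3, 0, 0, the best is 7 at A. Subgame-perfect outcome: (A, X) with payoffs (7, 9).
Now find the simultaneous Nash equilibrium.
Player 1's best replies: W→A; X→D; Y→A; Z→B.
Player II's best replies: A→X; B→Z; C→Z; D→Z.
Only (B, Z) has each player best-responding; Nash payoffs (3, 9).
Player II earns 9 sequentially versus 9 at the Nash outcome: unchanged.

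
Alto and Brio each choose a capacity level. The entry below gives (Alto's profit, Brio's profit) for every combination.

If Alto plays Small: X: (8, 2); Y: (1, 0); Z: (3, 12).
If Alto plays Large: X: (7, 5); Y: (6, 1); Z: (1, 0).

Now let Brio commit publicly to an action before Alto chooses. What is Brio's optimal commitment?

Z

Backward induction with Brio moving first.
- X: BR = Small, leader payoff 2.
- Y: BR = Large, leader payoff 1.
- Z: BR = Small, leader payoff 12.
Among 2, 1, 12, the best is 12 at Z. Subgame-perfect outcome: (Small, Z) with payoffs (3, 12).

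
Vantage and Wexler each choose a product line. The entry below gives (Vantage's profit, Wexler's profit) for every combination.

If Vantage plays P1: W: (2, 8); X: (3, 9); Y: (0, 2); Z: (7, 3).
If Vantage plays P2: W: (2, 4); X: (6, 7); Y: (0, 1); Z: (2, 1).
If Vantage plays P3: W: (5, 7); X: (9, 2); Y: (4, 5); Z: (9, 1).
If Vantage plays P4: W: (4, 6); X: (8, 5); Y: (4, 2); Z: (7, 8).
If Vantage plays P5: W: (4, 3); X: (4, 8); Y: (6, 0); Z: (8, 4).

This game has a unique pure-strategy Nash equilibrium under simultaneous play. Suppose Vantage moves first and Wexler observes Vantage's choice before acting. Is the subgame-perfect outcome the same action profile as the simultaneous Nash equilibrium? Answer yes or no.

Backward induction with Vantage moving first.
- P1: BR = X, leader payoff 3.
- P2: BR = X, leader payoff 6.
- P3: BR = W, leader payoff 5.
- P4: BR = Z, leader payoff 7.
- P5: BR = X, leader payoff 4.
Maximizing over 3, 6, 5, 7, 4, Vantage chooses P4. Subgame-perfect outcome: (P4, Z) with payoffs (7, 8).
Under simultaneous play:
Vantage's best replies: W→P3; X→P3; Y→P5; Z→P3.
Wexler's best replies: P1→X; P2→X; P3→W; P4→Z; P5→X.
Only (P3, W) has each player best-responding; Nash payoffs (5, 7).
Sequential outcome (P4, Z) differs from the Nash profile (P3, W).

no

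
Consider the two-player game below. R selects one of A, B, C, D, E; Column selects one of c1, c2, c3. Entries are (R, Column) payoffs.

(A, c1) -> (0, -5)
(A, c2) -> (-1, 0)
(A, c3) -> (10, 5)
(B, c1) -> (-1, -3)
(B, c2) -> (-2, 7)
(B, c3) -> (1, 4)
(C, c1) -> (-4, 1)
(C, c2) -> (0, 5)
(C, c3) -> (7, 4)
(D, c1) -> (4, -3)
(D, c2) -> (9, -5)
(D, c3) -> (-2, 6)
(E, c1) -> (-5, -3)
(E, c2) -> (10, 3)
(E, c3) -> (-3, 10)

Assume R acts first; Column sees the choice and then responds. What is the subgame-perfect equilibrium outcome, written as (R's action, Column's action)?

Solve by backward induction (R leads).
- A → Column plays c3 (best of -5, 0, 5); R gets 10.
- B → Column plays c2 (best of -3, 7, 4); R gets -2.
- C → Column plays c2 (best of 1, 5, 4); R gets 0.
- D → Column plays c3 (best of -3, -5, 6); R gets -2.
- E → Column plays c3 (best of -3, 3, 10); R gets -3.
Among 10, -2, 0, -2, -3, the best is 10 at A. Subgame-perfect outcome: (A, c3) with payoffs (10, 5).

(A, c3)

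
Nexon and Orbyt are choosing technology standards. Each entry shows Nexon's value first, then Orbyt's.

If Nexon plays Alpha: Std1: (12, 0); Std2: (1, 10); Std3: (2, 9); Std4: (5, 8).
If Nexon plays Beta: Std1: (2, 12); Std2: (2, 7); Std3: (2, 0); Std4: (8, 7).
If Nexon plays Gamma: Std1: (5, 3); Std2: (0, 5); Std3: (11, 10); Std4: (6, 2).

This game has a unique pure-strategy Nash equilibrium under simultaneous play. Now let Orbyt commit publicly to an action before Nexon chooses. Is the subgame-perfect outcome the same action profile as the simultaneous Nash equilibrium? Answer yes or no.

yes

Nexon best-responds to each possible Orbyt move:
- Std1 → Nexon plays Alpha (best of 12, 2, 5); Orbyt gets 0.
- Std2 → Nexon plays Beta (best of 1, 2, 0); Orbyt gets 7.
- Std3 → Nexon plays Gamma (best of 2, 2, 11); Orbyt gets 10.
- Std4 → Nexon plays Beta (best of 5, 8, 6); Orbyt gets 7.
Among 0, 7, 10, 7, the best is 10 at Std3. Subgame-perfect outcome: (Gamma, Std3) with payoffs (11, 10).
Under simultaneous play:
Nexon's best replies: Std1→Alpha; Std2→Beta; Std3→Gamma; Std4→Beta.
Orbyt's best replies: Alpha→Std2; Beta→Std1; Gamma→Std3.
The unique mutual best reply is (Gamma, Std3), giving (11, 10).
Sequential outcome (Gamma, Std3) coincides with the Nash profile (Gamma, Std3).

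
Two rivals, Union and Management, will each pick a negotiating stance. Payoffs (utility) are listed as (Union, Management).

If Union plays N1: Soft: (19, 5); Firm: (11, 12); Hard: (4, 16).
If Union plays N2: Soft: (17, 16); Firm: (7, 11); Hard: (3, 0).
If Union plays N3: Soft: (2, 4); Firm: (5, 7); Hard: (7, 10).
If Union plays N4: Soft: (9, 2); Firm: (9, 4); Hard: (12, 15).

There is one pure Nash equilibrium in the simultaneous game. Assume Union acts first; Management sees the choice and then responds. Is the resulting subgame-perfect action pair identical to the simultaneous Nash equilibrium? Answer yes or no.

Backward induction with Union moving first.
- N1: BR = Hard, leader payoff 4.
- N2: BR = Soft, leader payoff 17.
- N3: BR = Hard, leader payoff 7.
- N4: BR = Hard, leader payoff 12.
Among 4, 17, 7, 12, the best is 17 at N2. Subgame-perfect outcome: (N2, Soft) with payoffs (17, 16).
Now find the simultaneous Nash equilibrium.
Union's best replies: Soft→N1; Firm→N1; Hard→N4.
Management's best replies: N1→Hard; N2→Soft; N3→Hard; N4→Hard.
Only (N4, Hard) has each player best-responding; Nash payoffs (12, 15).
Sequential outcome (N2, Soft) differs from the Nash profile (N4, Hard).

no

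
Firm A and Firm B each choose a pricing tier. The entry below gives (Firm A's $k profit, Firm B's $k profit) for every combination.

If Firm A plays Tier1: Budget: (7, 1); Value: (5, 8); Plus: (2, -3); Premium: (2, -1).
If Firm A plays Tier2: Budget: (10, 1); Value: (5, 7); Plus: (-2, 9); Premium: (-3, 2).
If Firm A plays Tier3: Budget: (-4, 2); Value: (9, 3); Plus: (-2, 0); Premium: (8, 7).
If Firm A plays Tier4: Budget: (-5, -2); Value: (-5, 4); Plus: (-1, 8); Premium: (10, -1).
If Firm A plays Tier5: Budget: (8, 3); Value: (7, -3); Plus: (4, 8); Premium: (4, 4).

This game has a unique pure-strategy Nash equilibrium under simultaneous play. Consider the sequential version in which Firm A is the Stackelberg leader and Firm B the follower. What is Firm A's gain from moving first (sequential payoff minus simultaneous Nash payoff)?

Solve by backward induction (Firm A leads).
- Tier1: Firm B compares 1, 8, -3, -1 and picks Value; Firm A would get 5.
- Tier2: Firm B compares 1, 7, 9, 2 and picks Plus; Firm A would get -2.
- Tier3: Firm B compares 2, 3, 0, 7 and picks Premium; Firm A would get 8.
- Tier4: Firm B compares -2, 4, 8, -1 and picks Plus; Firm A would get -1.
- Tier5: Firm B compares 3, -3, 8, 4 and picks Plus; Firm A would get 4.
Among 5, -2, 8, -1, 4, the best is 8 at Tier3. Subgame-perfect outcome: (Tier3, Premium) with payoffs (8, 7).
Under simultaneous play:
Firm A's best replies: Budget→Tier2; Value→Tier3; Plus→Tier5; Premium→Tier4.
Firm B's best replies: Tier1→Value; Tier2→Plus; Tier3→Premium; Tier4→Plus; Tier5→Plus.
Only (Tier5, Plus) has each player best-responding; Nash payoffs (4, 8).
Firm A's commitment gain: 8 − 4 = 4.

4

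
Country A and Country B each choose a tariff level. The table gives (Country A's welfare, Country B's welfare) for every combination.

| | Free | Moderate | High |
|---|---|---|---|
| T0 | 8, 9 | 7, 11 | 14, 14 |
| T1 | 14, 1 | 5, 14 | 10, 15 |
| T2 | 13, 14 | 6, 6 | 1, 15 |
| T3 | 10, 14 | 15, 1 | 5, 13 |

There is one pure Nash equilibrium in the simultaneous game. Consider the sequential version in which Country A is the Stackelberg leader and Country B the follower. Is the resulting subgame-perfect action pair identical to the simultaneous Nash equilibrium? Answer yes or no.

yes

Backward induction with Country A moving first.
- T0: BR = High, leader payoff 14.
- T1: BR = High, leader payoff 10.
- T2: BR = High, leader payoff 1.
- T3: BR = Free, leader payoff 10.
Country A's induced payoffs are 14, 10, 1, 10, so Country A commits to T0. Subgame-perfect outcome: (T0, High) with payoffs (14, 14).
Now find the simultaneous Nash equilibrium.
Country A's best replies: Free→T1; Moderate→T3; High→T0.
Country B's best replies: T0→High; T1→High; T2→High; T3→Free.
Only (T0, High) has each player best-responding; Nash payoffs (14, 14).
Sequential outcome (T0, High) coincides with the Nash profile (T0, High).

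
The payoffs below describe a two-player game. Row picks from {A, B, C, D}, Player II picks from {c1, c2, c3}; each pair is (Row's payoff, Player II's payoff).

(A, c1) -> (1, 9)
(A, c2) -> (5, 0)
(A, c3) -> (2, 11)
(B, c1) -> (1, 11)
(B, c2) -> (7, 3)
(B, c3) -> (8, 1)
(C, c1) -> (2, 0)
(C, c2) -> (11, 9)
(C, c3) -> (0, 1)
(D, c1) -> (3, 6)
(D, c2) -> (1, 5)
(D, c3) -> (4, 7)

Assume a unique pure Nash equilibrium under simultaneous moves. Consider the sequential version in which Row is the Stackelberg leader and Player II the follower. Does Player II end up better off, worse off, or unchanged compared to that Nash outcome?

Player II best-responds to each possible Row move:
- A → Player II plays c3 (best of 9, 0, 11); Row gets 2.
- B → Player II plays c1 (best of 11, 3, 1); Row gets 1.
- C → Player II plays c2 (best of 0, 9, 1); Row gets 11.
- D → Player II plays c3 (best of 6, 5, 7); Row gets 4.
Among 2, 1, 11, 4, the best is 11 at C. Subgame-perfect outcome: (C, c2) with payoffs (11, 9).
Under simultaneous play:
Row's best replies: c1→D; c2→C; c3→B.
Player II's best replies: A→c3; B→c1; C→c2; D→c3.
Only (C, c2) has each player best-responding; Nash payoffs (11, 9).
Player II earns 9 sequentially versus 9 at the Nash outcome: unchanged.

unchanged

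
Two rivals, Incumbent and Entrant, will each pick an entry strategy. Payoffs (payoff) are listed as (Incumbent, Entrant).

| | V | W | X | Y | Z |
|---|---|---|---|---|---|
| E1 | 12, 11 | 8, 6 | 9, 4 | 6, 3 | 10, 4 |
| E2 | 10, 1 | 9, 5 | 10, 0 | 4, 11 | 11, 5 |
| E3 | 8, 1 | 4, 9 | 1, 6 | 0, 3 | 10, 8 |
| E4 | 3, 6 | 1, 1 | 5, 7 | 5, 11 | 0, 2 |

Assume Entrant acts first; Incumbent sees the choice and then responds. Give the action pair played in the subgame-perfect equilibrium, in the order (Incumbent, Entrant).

Backward induction with Entrant moving first.
- V: BR = E1, leader payoff 11.
- W: BR = E2, leader payoff 5.
- X: BR = E2, leader payoff 0.
- Y: BR = E1, leader payoff 3.
- Z: BR = E2, leader payoff 5.
Maximizing over 11, 5, 0, 3, 5, Entrant chooses V. Subgame-perfect outcome: (E1, V) with payoffs (12, 11).

(E1, V)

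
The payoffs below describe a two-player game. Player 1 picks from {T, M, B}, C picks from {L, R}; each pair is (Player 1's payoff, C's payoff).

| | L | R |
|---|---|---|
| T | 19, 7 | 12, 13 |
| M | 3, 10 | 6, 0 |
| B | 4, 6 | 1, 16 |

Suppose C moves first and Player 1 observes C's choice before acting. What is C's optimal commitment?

R

Player 1 best-responds to each possible C move:
- L: Player 1 compares 19, 3, 4 and picks T; C would get 7.
- R: Player 1 compares 12, 6, 1 and picks T; C would get 13.
C's induced payoffs are 7, 13, so C commits to R. Subgame-perfect outcome: (T, R) with payoffs (12, 13).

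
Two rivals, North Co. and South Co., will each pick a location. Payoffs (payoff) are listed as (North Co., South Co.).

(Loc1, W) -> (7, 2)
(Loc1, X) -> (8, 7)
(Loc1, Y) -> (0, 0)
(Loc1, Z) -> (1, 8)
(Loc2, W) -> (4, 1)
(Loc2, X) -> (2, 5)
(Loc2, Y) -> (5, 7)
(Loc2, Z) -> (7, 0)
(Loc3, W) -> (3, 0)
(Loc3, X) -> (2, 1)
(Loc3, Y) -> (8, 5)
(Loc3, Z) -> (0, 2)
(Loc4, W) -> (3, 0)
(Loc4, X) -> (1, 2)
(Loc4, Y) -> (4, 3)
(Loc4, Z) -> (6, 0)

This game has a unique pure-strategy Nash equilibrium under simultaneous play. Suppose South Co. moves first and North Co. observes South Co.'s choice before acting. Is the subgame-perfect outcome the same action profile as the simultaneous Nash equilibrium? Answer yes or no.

no

Backward induction with South Co. moving first.
- W: BR = Loc1, leader payoff 2.
- X: BR = Loc1, leader payoff 7.
- Y: BR = Loc3, leader payoff 5.
- Z: BR = Loc2, leader payoff 0.
South Co.'s induced payoffs are 2, 7, 5, 0, so South Co. commits to X. Subgame-perfect outcome: (Loc1, X) with payoffs (8, 7).
For the simultaneous game, intersect best replies.
North Co.'s best replies: W→Loc1; X→Loc1; Y→Loc3; Z→Loc2.
South Co.'s best replies: Loc1→Z; Loc2→Y; Loc3→Y; Loc4→Y.
The unique mutual best reply is (Loc3, Y), giving (8, 5).
Sequential outcome (Loc1, X) differs from the Nash profile (Loc3, Y).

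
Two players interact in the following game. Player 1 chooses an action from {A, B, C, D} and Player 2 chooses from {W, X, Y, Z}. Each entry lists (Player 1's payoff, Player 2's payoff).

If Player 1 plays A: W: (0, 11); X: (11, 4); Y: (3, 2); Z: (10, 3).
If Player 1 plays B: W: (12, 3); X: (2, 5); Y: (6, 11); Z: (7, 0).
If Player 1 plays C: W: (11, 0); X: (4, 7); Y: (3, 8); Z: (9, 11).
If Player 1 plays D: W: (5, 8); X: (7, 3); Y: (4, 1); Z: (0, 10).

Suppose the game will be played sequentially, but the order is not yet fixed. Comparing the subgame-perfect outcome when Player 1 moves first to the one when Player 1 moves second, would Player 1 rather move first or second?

first

If Player 1 leads: Player 2's best replies are A→W, B→Y, C→Z, D→Z; Player 1's induced payoffs 0, 6, 9, 0; outcome (C, Z), payoffs (9, 11).
If Player 2 leads: Player 1's best replies are W→B, X→A, Y→B, Z→A; Player 2's induced payoffs 3, 4, 11, 3; outcome (B, Y), payoffs (6, 11).
Player 1 gets 9 moving first and 6 moving second, so Player 1 prefers to move first.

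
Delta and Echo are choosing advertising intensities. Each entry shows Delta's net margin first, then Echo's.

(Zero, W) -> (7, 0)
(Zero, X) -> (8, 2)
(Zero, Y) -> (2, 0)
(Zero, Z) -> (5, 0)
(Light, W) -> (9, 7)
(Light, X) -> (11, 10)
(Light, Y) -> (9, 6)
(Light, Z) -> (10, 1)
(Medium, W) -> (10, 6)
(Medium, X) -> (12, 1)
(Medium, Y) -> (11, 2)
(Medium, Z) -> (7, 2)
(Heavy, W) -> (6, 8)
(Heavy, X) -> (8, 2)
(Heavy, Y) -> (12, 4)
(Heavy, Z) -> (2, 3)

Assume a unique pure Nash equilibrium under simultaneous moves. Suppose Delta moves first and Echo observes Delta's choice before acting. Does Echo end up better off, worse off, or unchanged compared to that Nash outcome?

better off

Solve by backward induction (Delta leads).
- Zero: BR = X, leader payoff 8.
- Light: BR = X, leader payoff 11.
- Medium: BR = W, leader payoff 10.
- Heavy: BR = W, leader payoff 6.
Delta's induced payoffs are 8, 11, 10, 6, so Delta commits to Light. Subgame-perfect outcome: (Light, X) with payoffs (11, 10).
Now find the simultaneous Nash equilibrium.
Delta's best replies: W→Medium; X→Medium; Y→Heavy; Z→Light.
Echo's best replies: Zero→X; Light→X; Medium→W; Heavy→W.
Only (Medium, W) has each player best-responding; Nash payoffs (10, 6).
Echo earns 10 sequentially versus 6 at the Nash outcome: better off.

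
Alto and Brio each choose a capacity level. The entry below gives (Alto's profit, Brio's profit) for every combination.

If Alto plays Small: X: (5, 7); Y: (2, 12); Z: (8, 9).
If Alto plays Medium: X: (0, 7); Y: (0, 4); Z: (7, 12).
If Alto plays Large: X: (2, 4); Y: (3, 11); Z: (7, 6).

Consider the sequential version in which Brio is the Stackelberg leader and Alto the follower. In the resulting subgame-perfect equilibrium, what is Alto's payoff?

Work backward from Alto's decision.
- X: Alto compares 5, 0, 2 and picks Small; Brio would get 7.
- Y: Alto compares 2, 0, 3 and picks Large; Brio would get 11.
- Z: Alto compares 8, 7, 7 and picks Small; Brio would get 9.
Among 7, 11, 9, the best is 11 at Y. Subgame-perfect outcome: (Large, Y) with payoffs (3, 11).

3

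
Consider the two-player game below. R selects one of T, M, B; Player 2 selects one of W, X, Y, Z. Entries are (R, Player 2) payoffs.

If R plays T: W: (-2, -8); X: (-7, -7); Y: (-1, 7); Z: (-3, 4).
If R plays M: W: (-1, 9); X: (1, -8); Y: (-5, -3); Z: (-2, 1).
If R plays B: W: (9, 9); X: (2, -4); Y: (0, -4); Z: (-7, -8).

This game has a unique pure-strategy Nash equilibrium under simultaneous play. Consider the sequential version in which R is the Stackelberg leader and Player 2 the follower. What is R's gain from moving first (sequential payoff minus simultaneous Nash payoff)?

0

Work backward from Player 2's decision.
- T: Player 2 compares -8, -7, 7, 4 and picks Y; R would get -1.
- M: Player 2 compares 9, -8, -3, 1 and picks W; R would get -1.
- B: Player 2 compares 9, -4, -4, -8 and picks W; R would get 9.
R's induced payoffs are -1, -1, 9, so R commits to B. Subgame-perfect outcome: (B, W) with payoffs (9, 9).
Now find the simultaneous Nash equilibrium.
R's best replies: W→B; X→B; Y→B; Z→M.
Player 2's best replies: T→Y; M→W; B→W.
Only (B, W) has each player best-responding; Nash payoffs (9, 9).
R's commitment gain: 9 − 9 = 0.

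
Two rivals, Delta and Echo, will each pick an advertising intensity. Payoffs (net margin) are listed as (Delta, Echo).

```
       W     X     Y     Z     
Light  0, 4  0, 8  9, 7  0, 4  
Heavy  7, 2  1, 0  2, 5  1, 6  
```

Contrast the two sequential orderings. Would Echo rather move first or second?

first

If Delta leads: Echo's best replies are Light→X, Heavy→Z; Delta's induced payoffs 0, 1; outcome (Heavy, Z), payoffs (1, 6).
If Echo leads: Delta's best replies are W→Heavy, X→Heavy, Y→Light, Z→Heavy; Echo's induced payoffs 2, 0, 7, 6; outcome (Light, Y), payoffs (9, 7).
Echo gets 7 moving first and 6 moving second, so Echo prefers to move first.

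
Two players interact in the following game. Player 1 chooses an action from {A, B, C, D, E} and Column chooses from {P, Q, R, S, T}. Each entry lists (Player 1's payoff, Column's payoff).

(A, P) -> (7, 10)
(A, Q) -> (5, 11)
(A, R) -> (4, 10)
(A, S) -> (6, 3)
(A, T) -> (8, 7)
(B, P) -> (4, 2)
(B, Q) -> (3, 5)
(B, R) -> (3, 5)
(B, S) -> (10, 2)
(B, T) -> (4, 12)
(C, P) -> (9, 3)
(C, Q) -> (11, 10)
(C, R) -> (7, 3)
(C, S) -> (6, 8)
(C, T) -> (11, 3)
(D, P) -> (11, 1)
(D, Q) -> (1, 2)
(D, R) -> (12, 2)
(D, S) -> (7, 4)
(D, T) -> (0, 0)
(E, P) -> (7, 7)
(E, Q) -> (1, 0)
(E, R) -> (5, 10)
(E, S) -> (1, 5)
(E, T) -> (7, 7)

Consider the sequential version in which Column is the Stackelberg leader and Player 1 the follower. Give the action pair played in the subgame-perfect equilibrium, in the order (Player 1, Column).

Solve by backward induction (Column leads).
- P → Player 1 plays D (best of 7, 4, 9, 11, 7); Column gets 1.
- Q → Player 1 plays C (best of 5, 3, 11, 1, 1); Column gets 10.
- R → Player 1 plays D (best of 4, 3, 7, 12, 5); Column gets 2.
- S → Player 1 plays B (best of 6, 10, 6, 7, 1); Column gets 2.
- T → Player 1 plays C (best of 8, 4, 11, 0, 7); Column gets 3.
Maximizing over 1, 10, 2, 2, 3, Column chooses Q. Subgame-perfect outcome: (C, Q) with payoffs (11, 10).

(C, Q)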